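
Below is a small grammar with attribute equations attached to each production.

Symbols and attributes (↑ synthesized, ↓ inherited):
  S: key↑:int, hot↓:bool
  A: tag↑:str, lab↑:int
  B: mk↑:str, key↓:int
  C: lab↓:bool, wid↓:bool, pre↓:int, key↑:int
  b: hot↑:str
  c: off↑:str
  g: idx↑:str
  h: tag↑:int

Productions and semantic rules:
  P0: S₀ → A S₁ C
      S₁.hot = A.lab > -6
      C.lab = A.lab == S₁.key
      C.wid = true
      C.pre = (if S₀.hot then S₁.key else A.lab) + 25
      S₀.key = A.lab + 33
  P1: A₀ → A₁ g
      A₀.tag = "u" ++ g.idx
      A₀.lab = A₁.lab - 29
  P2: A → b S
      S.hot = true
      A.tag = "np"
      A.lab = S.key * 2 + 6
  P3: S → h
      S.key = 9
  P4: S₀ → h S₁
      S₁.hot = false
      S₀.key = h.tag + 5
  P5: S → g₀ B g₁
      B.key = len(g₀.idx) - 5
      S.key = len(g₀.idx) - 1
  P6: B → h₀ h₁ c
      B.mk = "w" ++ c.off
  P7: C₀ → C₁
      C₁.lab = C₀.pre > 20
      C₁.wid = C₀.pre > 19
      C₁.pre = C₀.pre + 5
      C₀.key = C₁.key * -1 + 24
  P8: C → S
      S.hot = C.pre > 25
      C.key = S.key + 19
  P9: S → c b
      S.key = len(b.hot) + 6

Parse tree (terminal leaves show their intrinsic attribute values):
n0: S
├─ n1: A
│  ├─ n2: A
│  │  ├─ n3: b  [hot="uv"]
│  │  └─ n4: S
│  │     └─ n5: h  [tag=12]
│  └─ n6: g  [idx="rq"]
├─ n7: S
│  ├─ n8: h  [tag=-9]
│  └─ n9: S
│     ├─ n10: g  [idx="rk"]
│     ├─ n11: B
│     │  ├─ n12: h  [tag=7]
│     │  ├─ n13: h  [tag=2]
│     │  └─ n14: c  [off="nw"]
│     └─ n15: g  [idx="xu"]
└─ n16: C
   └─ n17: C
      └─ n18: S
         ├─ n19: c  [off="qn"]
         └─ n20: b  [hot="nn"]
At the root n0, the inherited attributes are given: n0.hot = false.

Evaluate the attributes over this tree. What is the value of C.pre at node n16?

1. n0.hot = false  [given at root]
2. n3.hot = "uv"  [terminal]
3. n4.hot = true  [true]
4. n5.tag = 12  [terminal]
5. n4.key = 9  [9]
6. n2.tag = "np"  ["np"]
7. n2.lab = 24  [S.key * 2 + 6]
8. n6.idx = "rq"  [terminal]
9. n1.tag = "urq"  ["u" ++ g.idx]
10. n1.lab = -5  [A₁.lab - 29]
11. n7.hot = true  [A.lab > -6]
12. n8.tag = -9  [terminal]
13. n9.hot = false  [false]
14. n10.idx = "rk"  [terminal]
15. n11.key = -3  [len(g₀.idx) - 5]
16. n12.tag = 7  [terminal]
17. n13.tag = 2  [terminal]
18. n14.off = "nw"  [terminal]
19. n11.mk = "wnw"  ["w" ++ c.off]
20. n15.idx = "xu"  [terminal]
21. n9.key = 1  [len(g₀.idx) - 1]
22. n7.key = -4  [h.tag + 5]
23. n16.lab = false  [A.lab == S₁.key]
24. n16.wid = true  [true]
25. n16.pre = 20  [(if S₀.hot then S₁.key else A.lab) + 25]
26. n17.lab = false  [C₀.pre > 20]
27. n17.wid = true  [C₀.pre > 19]
28. n17.pre = 25  [C₀.pre + 5]
29. n18.hot = false  [C.pre > 25]
30. n19.off = "qn"  [terminal]
31. n20.hot = "nn"  [terminal]
32. n18.key = 8  [len(b.hot) + 6]
33. n17.key = 27  [S.key + 19]
34. n16.key = -3  [C₁.key * -1 + 24]
35. n0.key = 28  [A.lab + 33]

20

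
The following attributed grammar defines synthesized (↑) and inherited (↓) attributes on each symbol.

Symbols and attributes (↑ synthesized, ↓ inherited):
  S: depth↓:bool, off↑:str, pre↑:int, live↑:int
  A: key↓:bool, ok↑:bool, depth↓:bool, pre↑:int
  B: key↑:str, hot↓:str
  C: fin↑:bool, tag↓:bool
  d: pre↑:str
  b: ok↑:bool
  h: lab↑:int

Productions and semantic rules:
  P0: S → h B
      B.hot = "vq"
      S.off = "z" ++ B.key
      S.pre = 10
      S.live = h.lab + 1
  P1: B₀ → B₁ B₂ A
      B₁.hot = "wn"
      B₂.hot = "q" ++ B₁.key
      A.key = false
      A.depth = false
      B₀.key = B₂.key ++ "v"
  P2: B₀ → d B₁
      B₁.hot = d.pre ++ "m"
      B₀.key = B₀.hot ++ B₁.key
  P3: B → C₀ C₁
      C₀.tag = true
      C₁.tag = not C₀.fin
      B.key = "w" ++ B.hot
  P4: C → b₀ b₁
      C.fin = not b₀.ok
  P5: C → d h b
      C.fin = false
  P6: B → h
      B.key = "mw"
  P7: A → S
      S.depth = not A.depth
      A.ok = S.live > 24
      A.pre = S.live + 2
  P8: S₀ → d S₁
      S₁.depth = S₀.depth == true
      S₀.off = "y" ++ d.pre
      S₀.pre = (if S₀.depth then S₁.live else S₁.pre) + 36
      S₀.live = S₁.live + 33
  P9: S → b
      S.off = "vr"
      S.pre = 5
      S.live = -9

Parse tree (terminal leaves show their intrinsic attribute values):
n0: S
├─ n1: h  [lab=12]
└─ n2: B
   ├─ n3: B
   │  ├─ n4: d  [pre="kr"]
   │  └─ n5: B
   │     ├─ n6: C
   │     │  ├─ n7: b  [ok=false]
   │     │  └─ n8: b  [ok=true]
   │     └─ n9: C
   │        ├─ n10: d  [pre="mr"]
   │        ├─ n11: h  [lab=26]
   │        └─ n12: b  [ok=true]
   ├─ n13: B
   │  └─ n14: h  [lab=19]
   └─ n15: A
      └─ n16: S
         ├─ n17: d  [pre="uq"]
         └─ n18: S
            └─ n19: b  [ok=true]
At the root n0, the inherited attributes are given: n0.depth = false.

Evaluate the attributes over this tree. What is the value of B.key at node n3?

"wnwkrm"

1. n0.depth = false  [given at root]
2. n1.lab = 12  [terminal]
3. n2.hot = "vq"  ["vq"]
4. n3.hot = "wn"  ["wn"]
5. n4.pre = "kr"  [terminal]
6. n5.hot = "krm"  [d.pre ++ "m"]
7. n6.tag = true  [true]
8. n7.ok = false  [terminal]
9. n8.ok = true  [terminal]
10. n6.fin = true  [not b₀.ok]
11. n9.tag = false  [not C₀.fin]
12. n10.pre = "mr"  [terminal]
13. n11.lab = 26  [terminal]
14. n12.ok = true  [terminal]
15. n9.fin = false  [false]
16. n5.key = "wkrm"  ["w" ++ B.hot]
17. n3.key = "wnwkrm"  [B₀.hot ++ B₁.key]
18. n13.hot = "qwnwkrm"  ["q" ++ B₁.key]
19. n14.lab = 19  [terminal]
20. n13.key = "mw"  ["mw"]
21. n15.key = false  [false]
22. n15.depth = false  [false]
23. n16.depth = true  [not A.depth]
24. n17.pre = "uq"  [terminal]
25. n18.depth = true  [S₀.depth == true]
26. n19.ok = true  [terminal]
27. n18.off = "vr"  ["vr"]
28. n18.pre = 5  [5]
29. n18.live = -9  [-9]
30. n16.off = "yuq"  ["y" ++ d.pre]
31. n16.pre = 27  [(if S₀.depth then S₁.live else S₁.pre) + 36]
32. n16.live = 24  [S₁.live + 33]
33. n15.ok = false  [S.live > 24]
34. n15.pre = 26  [S.live + 2]
35. n2.key = "mwv"  [B₂.key ++ "v"]
36. n0.off = "zmwv"  ["z" ++ B.key]
37. n0.pre = 10  [10]
38. n0.live = 13  [h.lab + 1]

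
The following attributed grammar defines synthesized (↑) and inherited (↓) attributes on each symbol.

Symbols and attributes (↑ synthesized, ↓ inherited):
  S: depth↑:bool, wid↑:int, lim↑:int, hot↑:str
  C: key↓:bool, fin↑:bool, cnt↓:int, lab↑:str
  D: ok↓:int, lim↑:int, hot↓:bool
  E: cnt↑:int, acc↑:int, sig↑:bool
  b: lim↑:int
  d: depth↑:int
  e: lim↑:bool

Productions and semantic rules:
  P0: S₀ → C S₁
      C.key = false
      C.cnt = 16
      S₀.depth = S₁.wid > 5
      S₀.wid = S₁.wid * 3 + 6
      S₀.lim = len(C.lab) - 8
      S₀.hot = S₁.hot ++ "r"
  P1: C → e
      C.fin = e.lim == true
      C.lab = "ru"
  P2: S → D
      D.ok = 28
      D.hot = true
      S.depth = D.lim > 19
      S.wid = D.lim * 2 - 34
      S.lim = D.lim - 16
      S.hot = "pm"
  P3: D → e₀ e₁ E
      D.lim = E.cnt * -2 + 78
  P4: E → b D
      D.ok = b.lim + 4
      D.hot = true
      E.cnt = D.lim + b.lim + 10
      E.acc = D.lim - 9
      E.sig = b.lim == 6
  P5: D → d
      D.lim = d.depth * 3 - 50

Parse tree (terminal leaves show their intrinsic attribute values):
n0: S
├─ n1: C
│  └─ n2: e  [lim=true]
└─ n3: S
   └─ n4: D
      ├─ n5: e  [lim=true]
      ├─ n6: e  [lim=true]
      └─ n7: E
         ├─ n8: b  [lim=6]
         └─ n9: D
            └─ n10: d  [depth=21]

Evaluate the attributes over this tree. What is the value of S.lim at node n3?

4

1. n1.key = false  [false]
2. n1.cnt = 16  [16]
3. n2.lim = true  [terminal]
4. n1.fin = true  [e.lim == true]
5. n1.lab = "ru"  ["ru"]
6. n4.ok = 28  [28]
7. n4.hot = true  [true]
8. n5.lim = true  [terminal]
9. n6.lim = true  [terminal]
10. n8.lim = 6  [terminal]
11. n9.ok = 10  [b.lim + 4]
12. n9.hot = true  [true]
13. n10.depth = 21  [terminal]
14. n9.lim = 13  [d.depth * 3 - 50]
15. n7.cnt = 29  [D.lim + b.lim + 10]
16. n7.acc = 4  [D.lim - 9]
17. n7.sig = true  [b.lim == 6]
18. n4.lim = 20  [E.cnt * -2 + 78]
19. n3.depth = true  [D.lim > 19]
20. n3.wid = 6  [D.lim * 2 - 34]
21. n3.lim = 4  [D.lim - 16]
22. n3.hot = "pm"  ["pm"]
23. n0.depth = true  [S₁.wid > 5]
24. n0.wid = 24  [S₁.wid * 3 + 6]
25. n0.lim = -6  [len(C.lab) - 8]
26. n0.hot = "pmr"  [S₁.hot ++ "r"]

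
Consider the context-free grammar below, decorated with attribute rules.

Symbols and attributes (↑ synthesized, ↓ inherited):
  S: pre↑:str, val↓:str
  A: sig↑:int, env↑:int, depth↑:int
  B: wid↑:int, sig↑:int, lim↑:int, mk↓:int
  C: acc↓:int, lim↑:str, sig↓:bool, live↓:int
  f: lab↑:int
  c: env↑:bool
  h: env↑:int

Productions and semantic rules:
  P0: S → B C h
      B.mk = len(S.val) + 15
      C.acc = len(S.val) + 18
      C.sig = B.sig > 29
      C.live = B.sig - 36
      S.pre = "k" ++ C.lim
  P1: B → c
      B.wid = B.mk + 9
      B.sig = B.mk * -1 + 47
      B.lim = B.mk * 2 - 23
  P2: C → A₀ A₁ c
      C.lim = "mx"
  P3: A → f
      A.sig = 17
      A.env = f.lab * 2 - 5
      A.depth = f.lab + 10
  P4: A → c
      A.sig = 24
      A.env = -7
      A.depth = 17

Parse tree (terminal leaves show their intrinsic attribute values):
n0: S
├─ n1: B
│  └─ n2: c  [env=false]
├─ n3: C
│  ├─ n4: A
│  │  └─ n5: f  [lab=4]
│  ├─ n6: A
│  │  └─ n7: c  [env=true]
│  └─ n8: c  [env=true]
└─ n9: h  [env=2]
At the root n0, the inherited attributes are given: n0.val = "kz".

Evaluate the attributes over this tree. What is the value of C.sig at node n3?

true

1. n0.val = "kz"  [given at root]
2. n1.mk = 17  [len(S.val) + 15]
3. n2.env = false  [terminal]
4. n1.wid = 26  [B.mk + 9]
5. n1.sig = 30  [B.mk * -1 + 47]
6. n1.lim = 11  [B.mk * 2 - 23]
7. n3.acc = 20  [len(S.val) + 18]
8. n3.sig = true  [B.sig > 29]
9. n3.live = -6  [B.sig - 36]
10. n5.lab = 4  [terminal]
11. n4.sig = 17  [17]
12. n4.env = 3  [f.lab * 2 - 5]
13. n4.depth = 14  [f.lab + 10]
14. n7.env = true  [terminal]
15. n6.sig = 24  [24]
16. n6.env = -7  [-7]
17. n6.depth = 17  [17]
18. n8.env = true  [terminal]
19. n3.lim = "mx"  ["mx"]
20. n9.env = 2  [terminal]
21. n0.pre = "kmx"  ["k" ++ C.lim]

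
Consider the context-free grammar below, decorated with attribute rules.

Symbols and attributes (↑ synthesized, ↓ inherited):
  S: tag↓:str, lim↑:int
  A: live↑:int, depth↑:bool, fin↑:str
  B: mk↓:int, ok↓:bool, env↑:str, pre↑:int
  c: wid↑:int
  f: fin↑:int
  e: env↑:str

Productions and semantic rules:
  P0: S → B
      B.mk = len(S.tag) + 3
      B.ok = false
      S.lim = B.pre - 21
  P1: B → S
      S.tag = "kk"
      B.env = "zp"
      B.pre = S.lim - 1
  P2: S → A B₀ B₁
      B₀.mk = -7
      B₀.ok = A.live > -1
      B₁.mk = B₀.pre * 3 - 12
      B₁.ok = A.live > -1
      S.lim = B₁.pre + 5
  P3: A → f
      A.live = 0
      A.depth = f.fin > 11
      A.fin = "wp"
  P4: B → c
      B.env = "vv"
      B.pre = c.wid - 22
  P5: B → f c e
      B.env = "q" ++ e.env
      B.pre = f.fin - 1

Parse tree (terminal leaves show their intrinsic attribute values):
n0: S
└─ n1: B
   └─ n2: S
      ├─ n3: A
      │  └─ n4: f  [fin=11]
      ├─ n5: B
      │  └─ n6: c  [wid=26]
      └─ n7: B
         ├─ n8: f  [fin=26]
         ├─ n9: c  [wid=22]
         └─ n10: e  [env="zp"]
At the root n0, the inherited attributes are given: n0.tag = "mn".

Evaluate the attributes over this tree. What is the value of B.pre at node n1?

1. n0.tag = "mn"  [given at root]
2. n1.mk = 5  [len(S.tag) + 3]
3. n1.ok = false  [false]
4. n2.tag = "kk"  ["kk"]
5. n4.fin = 11  [terminal]
6. n3.live = 0  [0]
7. n3.depth = false  [f.fin > 11]
8. n3.fin = "wp"  ["wp"]
9. n5.mk = -7  [-7]
10. n5.ok = true  [A.live > -1]
11. n6.wid = 26  [terminal]
12. n5.env = "vv"  ["vv"]
13. n5.pre = 4  [c.wid - 22]
14. n7.mk = 0  [B₀.pre * 3 - 12]
15. n7.ok = true  [A.live > -1]
16. n8.fin = 26  [terminal]
17. n9.wid = 22  [terminal]
18. n10.env = "zp"  [terminal]
19. n7.env = "qzp"  ["q" ++ e.env]
20. n7.pre = 25  [f.fin - 1]
21. n2.lim = 30  [B₁.pre + 5]
22. n1.env = "zp"  ["zp"]
23. n1.pre = 29  [S.lim - 1]
24. n0.lim = 8  [B.pre - 21]

29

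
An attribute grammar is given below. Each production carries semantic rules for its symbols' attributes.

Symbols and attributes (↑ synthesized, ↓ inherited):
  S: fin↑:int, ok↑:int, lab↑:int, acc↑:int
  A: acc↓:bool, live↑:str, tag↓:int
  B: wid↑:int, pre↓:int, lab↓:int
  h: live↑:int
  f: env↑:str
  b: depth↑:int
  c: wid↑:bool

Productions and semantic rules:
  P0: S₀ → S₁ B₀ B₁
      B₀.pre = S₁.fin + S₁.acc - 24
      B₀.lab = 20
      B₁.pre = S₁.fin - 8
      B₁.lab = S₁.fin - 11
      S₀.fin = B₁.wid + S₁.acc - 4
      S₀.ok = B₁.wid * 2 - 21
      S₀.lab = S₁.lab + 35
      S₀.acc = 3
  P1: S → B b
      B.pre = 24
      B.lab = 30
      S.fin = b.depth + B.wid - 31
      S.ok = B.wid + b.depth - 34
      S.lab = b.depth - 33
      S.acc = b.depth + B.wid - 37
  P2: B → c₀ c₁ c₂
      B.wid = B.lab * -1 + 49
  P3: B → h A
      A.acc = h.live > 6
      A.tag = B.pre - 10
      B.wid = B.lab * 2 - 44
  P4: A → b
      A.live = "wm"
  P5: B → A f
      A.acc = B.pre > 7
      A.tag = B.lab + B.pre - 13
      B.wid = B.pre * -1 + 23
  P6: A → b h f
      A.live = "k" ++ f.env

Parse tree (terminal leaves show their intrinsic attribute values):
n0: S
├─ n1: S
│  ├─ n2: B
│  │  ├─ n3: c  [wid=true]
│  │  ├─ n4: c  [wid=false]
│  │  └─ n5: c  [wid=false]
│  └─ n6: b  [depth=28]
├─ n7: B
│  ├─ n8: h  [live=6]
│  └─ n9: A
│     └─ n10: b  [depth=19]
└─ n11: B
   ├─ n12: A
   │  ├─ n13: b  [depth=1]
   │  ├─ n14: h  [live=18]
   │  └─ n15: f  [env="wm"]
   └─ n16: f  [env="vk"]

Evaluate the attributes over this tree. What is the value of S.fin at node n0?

21

1. n2.pre = 24  [24]
2. n2.lab = 30  [30]
3. n3.wid = true  [terminal]
4. n4.wid = false  [terminal]
5. n5.wid = false  [terminal]
6. n2.wid = 19  [B.lab * -1 + 49]
7. n6.depth = 28  [terminal]
8. n1.fin = 16  [b.depth + B.wid - 31]
9. n1.ok = 13  [B.wid + b.depth - 34]
10. n1.lab = -5  [b.depth - 33]
11. n1.acc = 10  [b.depth + B.wid - 37]
12. n7.pre = 2  [S₁.fin + S₁.acc - 24]
13. n7.lab = 20  [20]
14. n8.live = 6  [terminal]
15. n9.acc = false  [h.live > 6]
16. n9.tag = -8  [B.pre - 10]
17. n10.depth = 19  [terminal]
18. n9.live = "wm"  ["wm"]
19. n7.wid = -4  [B.lab * 2 - 44]
20. n11.pre = 8  [S₁.fin - 8]
21. n11.lab = 5  [S₁.fin - 11]
22. n12.acc = true  [B.pre > 7]
23. n12.tag = 0  [B.lab + B.pre - 13]
24. n13.depth = 1  [terminal]
25. n14.live = 18  [terminal]
26. n15.env = "wm"  [terminal]
27. n12.live = "kwm"  ["k" ++ f.env]
28. n16.env = "vk"  [terminal]
29. n11.wid = 15  [B.pre * -1 + 23]
30. n0.fin = 21  [B₁.wid + S₁.acc - 4]
31. n0.ok = 9  [B₁.wid * 2 - 21]
32. n0.lab = 30  [S₁.lab + 35]
33. n0.acc = 3  [3]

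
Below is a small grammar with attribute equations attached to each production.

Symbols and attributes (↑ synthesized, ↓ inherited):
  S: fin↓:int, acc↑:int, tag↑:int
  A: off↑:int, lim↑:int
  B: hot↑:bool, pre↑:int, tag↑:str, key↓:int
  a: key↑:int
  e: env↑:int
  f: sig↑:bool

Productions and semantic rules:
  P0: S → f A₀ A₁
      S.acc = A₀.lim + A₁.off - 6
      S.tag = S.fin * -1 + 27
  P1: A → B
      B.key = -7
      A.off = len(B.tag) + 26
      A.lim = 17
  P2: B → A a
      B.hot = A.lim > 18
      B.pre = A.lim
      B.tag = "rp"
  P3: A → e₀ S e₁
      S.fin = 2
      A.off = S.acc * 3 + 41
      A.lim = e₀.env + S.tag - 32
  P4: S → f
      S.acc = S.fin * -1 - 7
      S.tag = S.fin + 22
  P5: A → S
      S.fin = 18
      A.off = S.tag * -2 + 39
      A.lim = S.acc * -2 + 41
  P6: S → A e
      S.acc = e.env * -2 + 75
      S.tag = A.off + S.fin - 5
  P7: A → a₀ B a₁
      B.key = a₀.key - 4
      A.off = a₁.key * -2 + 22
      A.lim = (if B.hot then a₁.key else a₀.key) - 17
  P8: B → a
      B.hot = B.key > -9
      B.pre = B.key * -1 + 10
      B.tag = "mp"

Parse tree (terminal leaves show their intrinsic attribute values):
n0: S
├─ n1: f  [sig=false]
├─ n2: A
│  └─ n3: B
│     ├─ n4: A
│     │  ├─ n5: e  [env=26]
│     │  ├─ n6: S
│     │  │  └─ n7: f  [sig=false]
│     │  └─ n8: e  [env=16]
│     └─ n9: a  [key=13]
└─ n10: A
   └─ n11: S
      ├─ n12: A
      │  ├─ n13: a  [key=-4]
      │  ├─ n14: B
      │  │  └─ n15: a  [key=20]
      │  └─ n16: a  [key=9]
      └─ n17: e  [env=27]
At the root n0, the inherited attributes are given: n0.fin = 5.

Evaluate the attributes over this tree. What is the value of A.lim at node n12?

-8

1. n0.fin = 5  [given at root]
2. n1.sig = false  [terminal]
3. n3.key = -7  [-7]
4. n5.env = 26  [terminal]
5. n6.fin = 2  [2]
6. n7.sig = false  [terminal]
7. n6.acc = -9  [S.fin * -1 - 7]
8. n6.tag = 24  [S.fin + 22]
9. n8.env = 16  [terminal]
10. n4.off = 14  [S.acc * 3 + 41]
11. n4.lim = 18  [e₀.env + S.tag - 32]
12. n9.key = 13  [terminal]
13. n3.hot = false  [A.lim > 18]
14. n3.pre = 18  [A.lim]
15. n3.tag = "rp"  ["rp"]
16. n2.off = 28  [len(B.tag) + 26]
17. n2.lim = 17  [17]
18. n11.fin = 18  [18]
19. n13.key = -4  [terminal]
20. n14.key = -8  [a₀.key - 4]
21. n15.key = 20  [terminal]
22. n14.hot = true  [B.key > -9]
23. n14.pre = 18  [B.key * -1 + 10]
24. n14.tag = "mp"  ["mp"]
25. n16.key = 9  [terminal]
26. n12.off = 4  [a₁.key * -2 + 22]
27. n12.lim = -8  [(if B.hot then a₁.key else a₀.key) - 17]
28. n17.env = 27  [terminal]
29. n11.acc = 21  [e.env * -2 + 75]
30. n11.tag = 17  [A.off + S.fin - 5]
31. n10.off = 5  [S.tag * -2 + 39]
32. n10.lim = -1  [S.acc * -2 + 41]
33. n0.acc = 16  [A₀.lim + A₁.off - 6]
34. n0.tag = 22  [S.fin * -1 + 27]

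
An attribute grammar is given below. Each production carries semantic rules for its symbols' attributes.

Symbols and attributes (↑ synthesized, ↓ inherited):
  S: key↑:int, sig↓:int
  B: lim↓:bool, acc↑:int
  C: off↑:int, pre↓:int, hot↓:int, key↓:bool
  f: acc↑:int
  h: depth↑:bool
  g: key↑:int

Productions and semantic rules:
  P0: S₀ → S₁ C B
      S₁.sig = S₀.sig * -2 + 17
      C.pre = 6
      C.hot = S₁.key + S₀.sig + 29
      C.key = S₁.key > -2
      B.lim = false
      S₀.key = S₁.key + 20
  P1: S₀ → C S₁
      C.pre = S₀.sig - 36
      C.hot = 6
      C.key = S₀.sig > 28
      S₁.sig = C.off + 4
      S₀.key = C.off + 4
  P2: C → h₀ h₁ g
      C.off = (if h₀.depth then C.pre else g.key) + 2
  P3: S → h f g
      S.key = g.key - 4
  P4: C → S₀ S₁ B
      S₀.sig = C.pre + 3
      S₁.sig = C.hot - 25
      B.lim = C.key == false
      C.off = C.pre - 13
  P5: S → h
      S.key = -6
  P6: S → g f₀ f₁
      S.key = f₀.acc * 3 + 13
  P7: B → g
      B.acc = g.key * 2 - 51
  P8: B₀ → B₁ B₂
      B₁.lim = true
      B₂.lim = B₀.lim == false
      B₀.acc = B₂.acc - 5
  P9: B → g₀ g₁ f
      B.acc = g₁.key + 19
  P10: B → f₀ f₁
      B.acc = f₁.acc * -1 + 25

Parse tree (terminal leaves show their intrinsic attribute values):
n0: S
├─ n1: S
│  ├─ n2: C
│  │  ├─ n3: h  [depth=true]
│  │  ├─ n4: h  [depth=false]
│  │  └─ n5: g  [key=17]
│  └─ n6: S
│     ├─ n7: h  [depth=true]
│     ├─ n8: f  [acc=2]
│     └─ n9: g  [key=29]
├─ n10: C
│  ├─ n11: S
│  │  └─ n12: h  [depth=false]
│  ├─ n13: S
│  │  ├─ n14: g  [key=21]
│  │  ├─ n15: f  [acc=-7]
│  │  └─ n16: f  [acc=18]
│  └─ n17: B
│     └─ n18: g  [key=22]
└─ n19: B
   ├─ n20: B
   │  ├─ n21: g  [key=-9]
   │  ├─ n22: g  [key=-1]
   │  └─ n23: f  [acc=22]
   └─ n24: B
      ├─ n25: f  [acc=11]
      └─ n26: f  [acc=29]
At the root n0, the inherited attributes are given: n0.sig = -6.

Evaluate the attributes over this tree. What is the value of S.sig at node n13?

1. n0.sig = -6  [given at root]
2. n1.sig = 29  [S₀.sig * -2 + 17]
3. n2.pre = -7  [S₀.sig - 36]
4. n2.hot = 6  [6]
5. n2.key = true  [S₀.sig > 28]
6. n3.depth = true  [terminal]
7. n4.depth = false  [terminal]
8. n5.key = 17  [terminal]
9. n2.off = -5  [(if h₀.depth then C.pre else g.key) + 2]
10. n6.sig = -1  [C.off + 4]
11. n7.depth = true  [terminal]
12. n8.acc = 2  [terminal]
13. n9.key = 29  [terminal]
14. n6.key = 25  [g.key - 4]
15. n1.key = -1  [C.off + 4]
16. n10.pre = 6  [6]
17. n10.hot = 22  [S₁.key + S₀.sig + 29]
18. n10.key = true  [S₁.key > -2]
19. n11.sig = 9  [C.pre + 3]
20. n12.depth = false  [terminal]
21. n11.key = -6  [-6]
22. n13.sig = -3  [C.hot - 25]
23. n14.key = 21  [terminal]
24. n15.acc = -7  [terminal]
25. n16.acc = 18  [terminal]
26. n13.key = -8  [f₀.acc * 3 + 13]
27. n17.lim = false  [C.key == false]
28. n18.key = 22  [terminal]
29. n17.acc = -7  [g.key * 2 - 51]
30. n10.off = -7  [C.pre - 13]
31. n19.lim = false  [false]
32. n20.lim = true  [true]
33. n21.key = -9  [terminal]
34. n22.key = -1  [terminal]
35. n23.acc = 22  [terminal]
36. n20.acc = 18  [g₁.key + 19]
37. n24.lim = true  [B₀.lim == false]
38. n25.acc = 11  [terminal]
39. n26.acc = 29  [terminal]
40. n24.acc = -4  [f₁.acc * -1 + 25]
41. n19.acc = -9  [B₂.acc - 5]
42. n0.key = 19  [S₁.key + 20]

-3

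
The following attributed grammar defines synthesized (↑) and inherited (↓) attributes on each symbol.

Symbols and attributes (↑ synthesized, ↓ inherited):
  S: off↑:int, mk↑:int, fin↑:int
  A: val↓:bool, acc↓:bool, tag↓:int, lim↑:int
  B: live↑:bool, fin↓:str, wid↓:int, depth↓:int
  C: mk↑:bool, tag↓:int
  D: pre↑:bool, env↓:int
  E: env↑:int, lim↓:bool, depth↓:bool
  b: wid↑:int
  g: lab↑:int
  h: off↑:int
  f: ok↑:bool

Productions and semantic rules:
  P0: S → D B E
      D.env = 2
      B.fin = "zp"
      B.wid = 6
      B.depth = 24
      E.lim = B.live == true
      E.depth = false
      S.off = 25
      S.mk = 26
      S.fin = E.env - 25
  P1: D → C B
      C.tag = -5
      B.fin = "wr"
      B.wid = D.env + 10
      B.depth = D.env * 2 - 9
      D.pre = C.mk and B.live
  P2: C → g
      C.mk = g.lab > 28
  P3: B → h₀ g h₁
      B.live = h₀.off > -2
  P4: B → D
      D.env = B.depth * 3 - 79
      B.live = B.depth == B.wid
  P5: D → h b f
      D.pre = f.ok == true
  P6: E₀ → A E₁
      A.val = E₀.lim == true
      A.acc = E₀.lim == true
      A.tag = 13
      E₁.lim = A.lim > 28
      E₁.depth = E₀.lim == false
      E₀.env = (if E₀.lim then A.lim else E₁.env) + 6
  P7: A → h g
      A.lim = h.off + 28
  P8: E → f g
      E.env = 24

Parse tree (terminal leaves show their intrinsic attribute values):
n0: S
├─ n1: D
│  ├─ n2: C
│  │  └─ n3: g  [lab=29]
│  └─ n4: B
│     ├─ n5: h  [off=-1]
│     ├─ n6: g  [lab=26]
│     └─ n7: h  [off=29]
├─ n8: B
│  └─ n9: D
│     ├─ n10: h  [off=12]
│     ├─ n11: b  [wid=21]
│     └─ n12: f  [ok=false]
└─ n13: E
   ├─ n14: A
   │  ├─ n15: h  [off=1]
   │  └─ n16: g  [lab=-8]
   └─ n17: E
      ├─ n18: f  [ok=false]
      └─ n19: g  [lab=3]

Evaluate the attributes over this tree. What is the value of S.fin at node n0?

5

1. n1.env = 2  [2]
2. n2.tag = -5  [-5]
3. n3.lab = 29  [terminal]
4. n2.mk = true  [g.lab > 28]
5. n4.fin = "wr"  ["wr"]
6. n4.wid = 12  [D.env + 10]
7. n4.depth = -5  [D.env * 2 - 9]
8. n5.off = -1  [terminal]
9. n6.lab = 26  [terminal]
10. n7.off = 29  [terminal]
11. n4.live = true  [h₀.off > -2]
12. n1.pre = true  [C.mk and B.live]
13. n8.fin = "zp"  ["zp"]
14. n8.wid = 6  [6]
15. n8.depth = 24  [24]
16. n9.env = -7  [B.depth * 3 - 79]
17. n10.off = 12  [terminal]
18. n11.wid = 21  [terminal]
19. n12.ok = false  [terminal]
20. n9.pre = false  [f.ok == true]
21. n8.live = false  [B.depth == B.wid]
22. n13.lim = false  [B.live == true]
23. n13.depth = false  [false]
24. n14.val = false  [E₀.lim == true]
25. n14.acc = false  [E₀.lim == true]
26. n14.tag = 13  [13]
27. n15.off = 1  [terminal]
28. n16.lab = -8  [terminal]
29. n14.lim = 29  [h.off + 28]
30. n17.lim = true  [A.lim > 28]
31. n17.depth = true  [E₀.lim == false]
32. n18.ok = false  [terminal]
33. n19.lab = 3  [terminal]
34. n17.env = 24  [24]
35. n13.env = 30  [(if E₀.lim then A.lim else E₁.env) + 6]
36. n0.off = 25  [25]
37. n0.mk = 26  [26]
38. n0.fin = 5  [E.env - 25]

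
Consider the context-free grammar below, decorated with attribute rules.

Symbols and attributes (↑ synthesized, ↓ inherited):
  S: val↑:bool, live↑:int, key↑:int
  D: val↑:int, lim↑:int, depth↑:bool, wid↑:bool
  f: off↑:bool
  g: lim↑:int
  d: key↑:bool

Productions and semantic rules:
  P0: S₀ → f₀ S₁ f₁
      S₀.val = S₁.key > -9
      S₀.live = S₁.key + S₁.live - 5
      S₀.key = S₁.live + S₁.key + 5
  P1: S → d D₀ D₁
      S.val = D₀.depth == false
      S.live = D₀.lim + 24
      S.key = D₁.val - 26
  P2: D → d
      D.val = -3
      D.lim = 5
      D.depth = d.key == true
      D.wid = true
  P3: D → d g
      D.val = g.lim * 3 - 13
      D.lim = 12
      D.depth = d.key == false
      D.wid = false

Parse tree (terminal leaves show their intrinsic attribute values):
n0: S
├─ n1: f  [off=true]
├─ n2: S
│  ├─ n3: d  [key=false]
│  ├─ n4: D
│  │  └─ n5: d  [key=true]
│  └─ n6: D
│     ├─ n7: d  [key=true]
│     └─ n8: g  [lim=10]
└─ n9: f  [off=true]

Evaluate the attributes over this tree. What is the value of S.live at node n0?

15

1. n1.off = true  [terminal]
2. n3.key = false  [terminal]
3. n5.key = true  [terminal]
4. n4.val = -3  [-3]
5. n4.lim = 5  [5]
6. n4.depth = true  [d.key == true]
7. n4.wid = true  [true]
8. n7.key = true  [terminal]
9. n8.lim = 10  [terminal]
10. n6.val = 17  [g.lim * 3 - 13]
11. n6.lim = 12  [12]
12. n6.depth = false  [d.key == false]
13. n6.wid = false  [false]
14. n2.val = false  [D₀.depth == false]
15. n2.live = 29  [D₀.lim + 24]
16. n2.key = -9  [D₁.val - 26]
17. n9.off = true  [terminal]
18. n0.val = false  [S₁.key > -9]
19. n0.live = 15  [S₁.key + S₁.live - 5]
20. n0.key = 25  [S₁.live + S₁.key + 5]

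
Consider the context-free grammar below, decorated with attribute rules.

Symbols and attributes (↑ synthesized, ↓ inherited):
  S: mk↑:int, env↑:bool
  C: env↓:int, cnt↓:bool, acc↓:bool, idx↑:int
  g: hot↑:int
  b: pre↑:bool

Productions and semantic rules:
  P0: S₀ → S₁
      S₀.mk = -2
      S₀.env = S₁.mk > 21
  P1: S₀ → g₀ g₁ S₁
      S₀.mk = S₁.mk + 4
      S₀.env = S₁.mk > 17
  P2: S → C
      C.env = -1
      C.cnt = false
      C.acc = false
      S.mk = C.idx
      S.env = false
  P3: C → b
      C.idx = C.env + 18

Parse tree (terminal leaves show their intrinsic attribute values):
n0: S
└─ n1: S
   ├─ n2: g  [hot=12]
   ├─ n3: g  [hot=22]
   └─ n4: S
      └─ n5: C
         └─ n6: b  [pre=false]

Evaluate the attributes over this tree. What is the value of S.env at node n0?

false

1. n2.hot = 12  [terminal]
2. n3.hot = 22  [terminal]
3. n5.env = -1  [-1]
4. n5.cnt = false  [false]
5. n5.acc = false  [false]
6. n6.pre = false  [terminal]
7. n5.idx = 17  [C.env + 18]
8. n4.mk = 17  [C.idx]
9. n4.env = false  [false]
10. n1.mk = 21  [S₁.mk + 4]
11. n1.env = false  [S₁.mk > 17]
12. n0.mk = -2  [-2]
13. n0.env = false  [S₁.mk > 21]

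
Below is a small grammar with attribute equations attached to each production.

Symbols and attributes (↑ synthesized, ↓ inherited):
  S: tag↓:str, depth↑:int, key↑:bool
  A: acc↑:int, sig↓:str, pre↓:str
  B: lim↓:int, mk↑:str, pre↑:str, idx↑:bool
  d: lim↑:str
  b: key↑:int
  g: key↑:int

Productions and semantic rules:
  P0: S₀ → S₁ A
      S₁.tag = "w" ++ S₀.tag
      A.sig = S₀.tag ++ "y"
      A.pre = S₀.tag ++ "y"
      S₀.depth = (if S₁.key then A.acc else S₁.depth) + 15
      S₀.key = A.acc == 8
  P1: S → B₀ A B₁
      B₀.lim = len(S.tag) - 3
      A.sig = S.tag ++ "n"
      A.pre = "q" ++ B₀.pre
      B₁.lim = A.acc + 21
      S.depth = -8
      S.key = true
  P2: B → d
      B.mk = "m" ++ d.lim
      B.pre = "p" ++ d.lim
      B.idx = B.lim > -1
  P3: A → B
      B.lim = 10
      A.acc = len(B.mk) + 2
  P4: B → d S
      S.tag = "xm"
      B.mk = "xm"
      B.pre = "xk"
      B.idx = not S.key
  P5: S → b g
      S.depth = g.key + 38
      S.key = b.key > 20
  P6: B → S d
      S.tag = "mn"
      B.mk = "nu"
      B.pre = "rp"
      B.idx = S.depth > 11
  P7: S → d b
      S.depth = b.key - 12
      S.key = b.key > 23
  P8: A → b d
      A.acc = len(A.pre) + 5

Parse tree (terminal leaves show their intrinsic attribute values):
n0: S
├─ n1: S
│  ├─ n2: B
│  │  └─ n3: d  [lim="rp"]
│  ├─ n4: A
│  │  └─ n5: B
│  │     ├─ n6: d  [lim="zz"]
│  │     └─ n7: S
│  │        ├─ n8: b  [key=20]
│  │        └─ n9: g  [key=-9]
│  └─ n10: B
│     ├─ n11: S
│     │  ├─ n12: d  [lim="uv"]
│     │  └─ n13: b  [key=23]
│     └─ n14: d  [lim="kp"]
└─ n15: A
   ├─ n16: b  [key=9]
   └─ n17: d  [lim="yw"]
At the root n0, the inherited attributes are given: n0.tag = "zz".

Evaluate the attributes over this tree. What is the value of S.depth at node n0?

23

1. n0.tag = "zz"  [given at root]
2. n1.tag = "wzz"  ["w" ++ S₀.tag]
3. n2.lim = 0  [len(S.tag) - 3]
4. n3.lim = "rp"  [terminal]
5. n2.mk = "mrp"  ["m" ++ d.lim]
6. n2.pre = "prp"  ["p" ++ d.lim]
7. n2.idx = true  [B.lim > -1]
8. n4.sig = "wzzn"  [S.tag ++ "n"]
9. n4.pre = "qprp"  ["q" ++ B₀.pre]
10. n5.lim = 10  [10]
11. n6.lim = "zz"  [terminal]
12. n7.tag = "xm"  ["xm"]
13. n8.key = 20  [terminal]
14. n9.key = -9  [terminal]
15. n7.depth = 29  [g.key + 38]
16. n7.key = false  [b.key > 20]
17. n5.mk = "xm"  ["xm"]
18. n5.pre = "xk"  ["xk"]
19. n5.idx = true  [not S.key]
20. n4.acc = 4  [len(B.mk) + 2]
21. n10.lim = 25  [A.acc + 21]
22. n11.tag = "mn"  ["mn"]
23. n12.lim = "uv"  [terminal]
24. n13.key = 23  [terminal]
25. n11.depth = 11  [b.key - 12]
26. n11.key = false  [b.key > 23]
27. n14.lim = "kp"  [terminal]
28. n10.mk = "nu"  ["nu"]
29. n10.pre = "rp"  ["rp"]
30. n10.idx = false  [S.depth > 11]
31. n1.depth = -8  [-8]
32. n1.key = true  [true]
33. n15.sig = "zzy"  [S₀.tag ++ "y"]
34. n15.pre = "zzy"  [S₀.tag ++ "y"]
35. n16.key = 9  [terminal]
36. n17.lim = "yw"  [terminal]
37. n15.acc = 8  [len(A.pre) + 5]
38. n0.depth = 23  [(if S₁.key then A.acc else S₁.depth) + 15]
39. n0.key = true  [A.acc == 8]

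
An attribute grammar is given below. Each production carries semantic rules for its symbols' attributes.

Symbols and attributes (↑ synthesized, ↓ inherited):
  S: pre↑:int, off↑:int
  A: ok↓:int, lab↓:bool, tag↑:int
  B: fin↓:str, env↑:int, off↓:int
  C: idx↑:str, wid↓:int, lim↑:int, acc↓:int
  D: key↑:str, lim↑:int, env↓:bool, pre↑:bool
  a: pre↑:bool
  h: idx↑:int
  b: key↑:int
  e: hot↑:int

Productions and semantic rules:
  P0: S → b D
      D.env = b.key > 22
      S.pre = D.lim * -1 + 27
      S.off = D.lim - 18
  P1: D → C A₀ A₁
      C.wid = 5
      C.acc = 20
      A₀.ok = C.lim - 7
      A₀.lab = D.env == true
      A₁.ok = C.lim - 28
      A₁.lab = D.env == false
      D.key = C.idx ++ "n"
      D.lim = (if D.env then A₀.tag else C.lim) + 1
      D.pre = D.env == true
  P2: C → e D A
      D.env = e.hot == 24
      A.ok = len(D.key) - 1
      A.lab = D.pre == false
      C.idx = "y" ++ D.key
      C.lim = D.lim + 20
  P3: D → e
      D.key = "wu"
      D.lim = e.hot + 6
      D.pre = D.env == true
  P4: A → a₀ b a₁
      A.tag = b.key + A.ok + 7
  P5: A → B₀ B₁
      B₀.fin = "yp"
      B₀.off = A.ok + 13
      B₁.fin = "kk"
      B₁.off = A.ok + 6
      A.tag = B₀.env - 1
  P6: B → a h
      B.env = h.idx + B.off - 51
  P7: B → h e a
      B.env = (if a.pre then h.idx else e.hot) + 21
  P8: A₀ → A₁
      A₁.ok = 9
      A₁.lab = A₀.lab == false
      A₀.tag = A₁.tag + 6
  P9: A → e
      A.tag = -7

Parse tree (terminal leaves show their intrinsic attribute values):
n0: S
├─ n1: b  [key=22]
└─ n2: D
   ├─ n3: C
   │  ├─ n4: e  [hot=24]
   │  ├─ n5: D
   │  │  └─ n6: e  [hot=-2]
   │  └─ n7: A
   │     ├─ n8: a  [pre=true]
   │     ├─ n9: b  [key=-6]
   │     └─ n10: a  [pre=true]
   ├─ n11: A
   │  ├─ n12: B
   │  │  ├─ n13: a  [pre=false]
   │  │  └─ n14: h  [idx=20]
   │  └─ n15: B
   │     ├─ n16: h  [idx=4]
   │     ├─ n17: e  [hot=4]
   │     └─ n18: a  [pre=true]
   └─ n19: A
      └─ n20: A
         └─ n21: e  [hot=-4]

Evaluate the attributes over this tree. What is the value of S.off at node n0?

7

1. n1.key = 22  [terminal]
2. n2.env = false  [b.key > 22]
3. n3.wid = 5  [5]
4. n3.acc = 20  [20]
5. n4.hot = 24  [terminal]
6. n5.env = true  [e.hot == 24]
7. n6.hot = -2  [terminal]
8. n5.key = "wu"  ["wu"]
9. n5.lim = 4  [e.hot + 6]
10. n5.pre = true  [D.env == true]
11. n7.ok = 1  [len(D.key) - 1]
12. n7.lab = false  [D.pre == false]
13. n8.pre = true  [terminal]
14. n9.key = -6  [terminal]
15. n10.pre = true  [terminal]
16. n7.tag = 2  [b.key + A.ok + 7]
17. n3.idx = "ywu"  ["y" ++ D.key]
18. n3.lim = 24  [D.lim + 20]
19. n11.ok = 17  [C.lim - 7]
20. n11.lab = false  [D.env == true]
21. n12.fin = "yp"  ["yp"]
22. n12.off = 30  [A.ok + 13]
23. n13.pre = false  [terminal]
24. n14.idx = 20  [terminal]
25. n12.env = -1  [h.idx + B.off - 51]
26. n15.fin = "kk"  ["kk"]
27. n15.off = 23  [A.ok + 6]
28. n16.idx = 4  [terminal]
29. n17.hot = 4  [terminal]
30. n18.pre = true  [terminal]
31. n15.env = 25  [(if a.pre then h.idx else e.hot) + 21]
32. n11.tag = -2  [B₀.env - 1]
33. n19.ok = -4  [C.lim - 28]
34. n19.lab = true  [D.env == false]
35. n20.ok = 9  [9]
36. n20.lab = false  [A₀.lab == false]
37. n21.hot = -4  [terminal]
38. n20.tag = -7  [-7]
39. n19.tag = -1  [A₁.tag + 6]
40. n2.key = "ywun"  [C.idx ++ "n"]
41. n2.lim = 25  [(if D.env then A₀.tag else C.lim) + 1]
42. n2.pre = false  [D.env == true]
43. n0.pre = 2  [D.lim * -1 + 27]
44. n0.off = 7  [D.lim - 18]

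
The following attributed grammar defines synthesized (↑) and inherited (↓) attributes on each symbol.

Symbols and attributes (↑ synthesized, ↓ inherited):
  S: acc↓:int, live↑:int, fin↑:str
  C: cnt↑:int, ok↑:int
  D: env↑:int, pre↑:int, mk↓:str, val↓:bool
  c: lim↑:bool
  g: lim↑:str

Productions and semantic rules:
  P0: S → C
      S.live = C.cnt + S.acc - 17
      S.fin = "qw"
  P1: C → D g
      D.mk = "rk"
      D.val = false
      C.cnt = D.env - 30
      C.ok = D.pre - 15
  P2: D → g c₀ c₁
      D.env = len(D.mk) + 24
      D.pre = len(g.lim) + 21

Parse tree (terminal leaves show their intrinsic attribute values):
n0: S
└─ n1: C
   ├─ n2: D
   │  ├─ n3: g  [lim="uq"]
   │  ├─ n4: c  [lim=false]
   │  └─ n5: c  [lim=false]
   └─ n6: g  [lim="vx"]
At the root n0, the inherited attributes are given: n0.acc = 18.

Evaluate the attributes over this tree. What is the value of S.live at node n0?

1. n0.acc = 18  [given at root]
2. n2.mk = "rk"  ["rk"]
3. n2.val = false  [false]
4. n3.lim = "uq"  [terminal]
5. n4.lim = false  [terminal]
6. n5.lim = false  [terminal]
7. n2.env = 26  [len(D.mk) + 24]
8. n2.pre = 23  [len(g.lim) + 21]
9. n6.lim = "vx"  [terminal]
10. n1.cnt = -4  [D.env - 30]
11. n1.ok = 8  [D.pre - 15]
12. n0.live = -3  [C.cnt + S.acc - 17]
13. n0.fin = "qw"  ["qw"]

-3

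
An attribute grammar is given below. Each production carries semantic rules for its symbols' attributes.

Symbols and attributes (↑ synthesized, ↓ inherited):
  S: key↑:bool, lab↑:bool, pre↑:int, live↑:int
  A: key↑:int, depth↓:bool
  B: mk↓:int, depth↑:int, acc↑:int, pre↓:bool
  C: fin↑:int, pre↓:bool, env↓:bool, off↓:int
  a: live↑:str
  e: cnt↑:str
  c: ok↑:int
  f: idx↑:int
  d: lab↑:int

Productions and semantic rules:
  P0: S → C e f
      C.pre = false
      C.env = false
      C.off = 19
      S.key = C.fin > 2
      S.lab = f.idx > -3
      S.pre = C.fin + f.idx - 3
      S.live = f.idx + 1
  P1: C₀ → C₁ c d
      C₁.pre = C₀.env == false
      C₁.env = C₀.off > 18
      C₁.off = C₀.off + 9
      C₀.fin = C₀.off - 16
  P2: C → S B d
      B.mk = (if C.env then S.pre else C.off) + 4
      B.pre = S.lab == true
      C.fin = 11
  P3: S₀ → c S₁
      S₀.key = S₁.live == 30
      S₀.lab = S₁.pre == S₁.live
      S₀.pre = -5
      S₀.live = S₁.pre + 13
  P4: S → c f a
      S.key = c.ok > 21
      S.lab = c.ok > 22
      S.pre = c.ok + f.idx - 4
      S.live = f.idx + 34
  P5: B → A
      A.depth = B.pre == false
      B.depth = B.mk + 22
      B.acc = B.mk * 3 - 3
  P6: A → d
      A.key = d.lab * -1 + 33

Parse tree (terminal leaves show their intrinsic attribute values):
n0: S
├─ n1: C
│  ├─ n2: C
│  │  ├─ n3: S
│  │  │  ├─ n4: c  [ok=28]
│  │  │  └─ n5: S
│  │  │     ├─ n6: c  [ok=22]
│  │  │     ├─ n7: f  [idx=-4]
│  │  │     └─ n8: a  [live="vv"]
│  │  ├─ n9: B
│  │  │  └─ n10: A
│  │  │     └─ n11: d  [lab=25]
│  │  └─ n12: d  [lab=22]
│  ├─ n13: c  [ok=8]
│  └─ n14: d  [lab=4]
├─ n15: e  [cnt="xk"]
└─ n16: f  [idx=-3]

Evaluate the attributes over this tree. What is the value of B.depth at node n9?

1. n1.pre = false  [false]
2. n1.env = false  [false]
3. n1.off = 19  [19]
4. n2.pre = true  [C₀.env == false]
5. n2.env = true  [C₀.off > 18]
6. n2.off = 28  [C₀.off + 9]
7. n4.ok = 28  [terminal]
8. n6.ok = 22  [terminal]
9. n7.idx = -4  [terminal]
10. n8.live = "vv"  [terminal]
11. n5.key = true  [c.ok > 21]
12. n5.lab = false  [c.ok > 22]
13. n5.pre = 14  [c.ok + f.idx - 4]
14. n5.live = 30  [f.idx + 34]
15. n3.key = true  [S₁.live == 30]
16. n3.lab = false  [S₁.pre == S₁.live]
17. n3.pre = -5  [-5]
18. n3.live = 27  [S₁.pre + 13]
19. n9.mk = -1  [(if C.env then S.pre else C.off) + 4]
20. n9.pre = false  [S.lab == true]
21. n10.depth = true  [B.pre == false]
22. n11.lab = 25  [terminal]
23. n10.key = 8  [d.lab * -1 + 33]
24. n9.depth = 21  [B.mk + 22]
25. n9.acc = -6  [B.mk * 3 - 3]
26. n12.lab = 22  [terminal]
27. n2.fin = 11  [11]
28. n13.ok = 8  [terminal]
29. n14.lab = 4  [terminal]
30. n1.fin = 3  [C₀.off - 16]
31. n15.cnt = "xk"  [terminal]
32. n16.idx = -3  [terminal]
33. n0.key = true  [C.fin > 2]
34. n0.lab = false  [f.idx > -3]
35. n0.pre = -3  [C.fin + f.idx - 3]
36. n0.live = -2  [f.idx + 1]

21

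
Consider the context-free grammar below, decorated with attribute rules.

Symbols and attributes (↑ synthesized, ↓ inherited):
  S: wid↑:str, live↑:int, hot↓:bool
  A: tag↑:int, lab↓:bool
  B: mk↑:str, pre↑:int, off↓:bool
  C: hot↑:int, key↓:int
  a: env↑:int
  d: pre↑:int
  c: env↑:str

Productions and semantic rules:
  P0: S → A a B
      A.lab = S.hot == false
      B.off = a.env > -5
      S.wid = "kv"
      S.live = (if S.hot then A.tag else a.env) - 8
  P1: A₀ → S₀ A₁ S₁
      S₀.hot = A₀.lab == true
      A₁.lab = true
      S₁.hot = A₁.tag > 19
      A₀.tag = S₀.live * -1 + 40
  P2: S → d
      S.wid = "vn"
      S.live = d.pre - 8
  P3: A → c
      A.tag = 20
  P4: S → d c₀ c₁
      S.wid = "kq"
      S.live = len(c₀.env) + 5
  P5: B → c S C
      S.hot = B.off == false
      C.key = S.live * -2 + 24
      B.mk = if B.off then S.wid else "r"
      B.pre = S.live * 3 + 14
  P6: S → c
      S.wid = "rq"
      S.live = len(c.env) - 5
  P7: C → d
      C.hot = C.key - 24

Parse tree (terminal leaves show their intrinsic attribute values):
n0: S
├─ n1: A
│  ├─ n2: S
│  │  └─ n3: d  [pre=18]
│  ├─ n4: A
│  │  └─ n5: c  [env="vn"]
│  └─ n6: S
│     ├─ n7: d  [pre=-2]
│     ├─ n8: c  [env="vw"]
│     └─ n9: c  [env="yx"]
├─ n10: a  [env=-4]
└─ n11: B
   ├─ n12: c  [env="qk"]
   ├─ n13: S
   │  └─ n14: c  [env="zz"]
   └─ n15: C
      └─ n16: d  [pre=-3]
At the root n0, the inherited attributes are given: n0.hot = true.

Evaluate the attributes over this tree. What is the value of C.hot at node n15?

6

1. n0.hot = true  [given at root]
2. n1.lab = false  [S.hot == false]
3. n2.hot = false  [A₀.lab == true]
4. n3.pre = 18  [terminal]
5. n2.wid = "vn"  ["vn"]
6. n2.live = 10  [d.pre - 8]
7. n4.lab = true  [true]
8. n5.env = "vn"  [terminal]
9. n4.tag = 20  [20]
10. n6.hot = true  [A₁.tag > 19]
11. n7.pre = -2  [terminal]
12. n8.env = "vw"  [terminal]
13. n9.env = "yx"  [terminal]
14. n6.wid = "kq"  ["kq"]
15. n6.live = 7  [len(c₀.env) + 5]
16. n1.tag = 30  [S₀.live * -1 + 40]
17. n10.env = -4  [terminal]
18. n11.off = true  [a.env > -5]
19. n12.env = "qk"  [terminal]
20. n13.hot = false  [B.off == false]
21. n14.env = "zz"  [terminal]
22. n13.wid = "rq"  ["rq"]
23. n13.live = -3  [len(c.env) - 5]
24. n15.key = 30  [S.live * -2 + 24]
25. n16.pre = -3  [terminal]
26. n15.hot = 6  [C.key - 24]
27. n11.mk = "rq"  [if B.off then S.wid else "r"]
28. n11.pre = 5  [S.live * 3 + 14]
29. n0.wid = "kv"  ["kv"]
30. n0.live = 22  [(if S.hot then A.tag else a.env) - 8]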